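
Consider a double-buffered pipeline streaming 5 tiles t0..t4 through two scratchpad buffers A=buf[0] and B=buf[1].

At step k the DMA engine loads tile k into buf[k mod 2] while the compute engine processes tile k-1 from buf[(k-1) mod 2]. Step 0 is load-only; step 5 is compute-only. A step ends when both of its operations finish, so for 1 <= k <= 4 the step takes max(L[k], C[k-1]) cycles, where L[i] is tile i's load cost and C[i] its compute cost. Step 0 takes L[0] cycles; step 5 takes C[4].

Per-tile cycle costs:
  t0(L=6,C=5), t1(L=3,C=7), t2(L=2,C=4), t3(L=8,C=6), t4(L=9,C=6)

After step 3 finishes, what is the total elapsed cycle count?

step 0: L[0]=6 → dur=6, Σ=6 | A=load:t0 B=idle [load-only]
step 1: L[1]=3 C[0]=5 → dur=5, Σ=11 | A=compute:t0 B=load:t1 [compute-bound]
step 2: L[2]=2 C[1]=7 → dur=7, Σ=18 | A=load:t2 B=compute:t1 [compute-bound]
step 3: L[3]=8 C[2]=4 → dur=8, Σ=26 | A=compute:t2 B=load:t3 [load-bound]
step 4: L[4]=9 C[3]=6 → dur=9, Σ=35 | A=load:t4 B=compute:t3 [load-bound]
step 5: C[4]=6 → dur=6, Σ=41 | A=compute:t4 B=idle [compute-only]

end_cycle[3] = 26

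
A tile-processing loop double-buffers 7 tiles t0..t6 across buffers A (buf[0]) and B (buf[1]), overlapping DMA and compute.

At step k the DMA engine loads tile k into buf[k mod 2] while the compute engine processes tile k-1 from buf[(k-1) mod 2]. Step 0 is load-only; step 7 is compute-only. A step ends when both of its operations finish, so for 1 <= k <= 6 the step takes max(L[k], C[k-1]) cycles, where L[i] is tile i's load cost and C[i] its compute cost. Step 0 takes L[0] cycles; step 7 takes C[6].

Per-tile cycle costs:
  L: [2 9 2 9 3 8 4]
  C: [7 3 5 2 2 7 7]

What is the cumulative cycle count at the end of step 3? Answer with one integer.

step 0: L[0]=2 → dur=2, Σ=2 | A=load:t0 B=idle [load-only]
step 1: L[1]=9 C[0]=7 → dur=9, Σ=11 | A=compute:t0 B=load:t1 [load-bound]
step 2: L[2]=2 C[1]=3 → dur=3, Σ=14 | A=load:t2 B=compute:t1 [compute-bound]
step 3: L[3]=9 C[2]=5 → dur=9, Σ=23 | A=compute:t2 B=load:t3 [load-bound]
step 4: L[4]=3 C[3]=2 → dur=3, Σ=26 | A=load:t4 B=compute:t3 [load-bound]
step 5: L[5]=8 C[4]=2 → dur=8, Σ=34 | A=compute:t4 B=load:t5 [load-bound]
step 6: L[6]=4 C[5]=7 → dur=7, Σ=41 | A=load:t6 B=compute:t5 [compute-bound]
step 7: C[6]=7 → dur=7, Σ=48 | A=compute:t6 B=idle [compute-only]

end_cycle[3] = 23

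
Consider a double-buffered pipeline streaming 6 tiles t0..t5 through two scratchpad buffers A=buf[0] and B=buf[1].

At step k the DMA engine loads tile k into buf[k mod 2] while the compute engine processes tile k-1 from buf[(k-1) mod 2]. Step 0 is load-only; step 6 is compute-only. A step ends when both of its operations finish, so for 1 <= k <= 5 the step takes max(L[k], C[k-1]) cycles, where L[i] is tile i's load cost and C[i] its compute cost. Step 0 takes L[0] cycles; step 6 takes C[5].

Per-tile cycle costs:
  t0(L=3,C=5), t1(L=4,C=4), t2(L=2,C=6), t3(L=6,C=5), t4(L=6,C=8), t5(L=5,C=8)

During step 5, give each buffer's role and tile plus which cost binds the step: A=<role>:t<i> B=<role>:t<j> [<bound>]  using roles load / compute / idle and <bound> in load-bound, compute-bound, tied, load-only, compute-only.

k=0 load=t0/3c comp=- wait=3 total=3
k=1 load=t1/4c comp=t0/5c wait=5 total=8
k=2 load=t2/2c comp=t1/4c wait=4 total=12
k=3 load=t3/6c comp=t2/6c wait=6 total=18
k=4 load=t4/6c comp=t3/5c wait=6 total=24
k=5 load=t5/5c comp=t4/8c wait=8 total=32
k=6 load=- comp=t5/8c wait=8 total=40

step 5: A=compute:t4 B=load:t5 [compute-bound]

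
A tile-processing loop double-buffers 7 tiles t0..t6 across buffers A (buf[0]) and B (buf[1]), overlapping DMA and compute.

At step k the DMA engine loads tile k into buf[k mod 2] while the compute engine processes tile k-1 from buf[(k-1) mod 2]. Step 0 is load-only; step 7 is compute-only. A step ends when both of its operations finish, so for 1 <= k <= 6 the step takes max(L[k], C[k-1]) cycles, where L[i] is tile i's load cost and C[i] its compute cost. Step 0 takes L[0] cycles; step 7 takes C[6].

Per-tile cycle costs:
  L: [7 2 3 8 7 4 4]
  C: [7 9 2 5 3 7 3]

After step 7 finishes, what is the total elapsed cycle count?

step 0: L[0]=7 → dur=7, Σ=7 | A=load:t0 B=idle [load-only]
step 1: L[1]=2 C[0]=7 → dur=7, Σ=14 | A=compute:t0 B=load:t1 [compute-bound]
step 2: L[2]=3 C[1]=9 → dur=9, Σ=23 | A=load:t2 B=compute:t1 [compute-bound]
step 3: L[3]=8 C[2]=2 → dur=8, Σ=31 | A=compute:t2 B=load:t3 [load-bound]
step 4: L[4]=7 C[3]=5 → dur=7, Σ=38 | A=load:t4 B=compute:t3 [load-bound]
step 5: L[5]=4 C[4]=3 → dur=4, Σ=42 | A=compute:t4 B=load:t5 [load-bound]
step 6: L[6]=4 C[5]=7 → dur=7, Σ=49 | A=load:t6 B=compute:t5 [compute-bound]
step 7: C[6]=3 → dur=3, Σ=52 | A=compute:t6 B=idle [compute-only]

end_cycle[7] = 52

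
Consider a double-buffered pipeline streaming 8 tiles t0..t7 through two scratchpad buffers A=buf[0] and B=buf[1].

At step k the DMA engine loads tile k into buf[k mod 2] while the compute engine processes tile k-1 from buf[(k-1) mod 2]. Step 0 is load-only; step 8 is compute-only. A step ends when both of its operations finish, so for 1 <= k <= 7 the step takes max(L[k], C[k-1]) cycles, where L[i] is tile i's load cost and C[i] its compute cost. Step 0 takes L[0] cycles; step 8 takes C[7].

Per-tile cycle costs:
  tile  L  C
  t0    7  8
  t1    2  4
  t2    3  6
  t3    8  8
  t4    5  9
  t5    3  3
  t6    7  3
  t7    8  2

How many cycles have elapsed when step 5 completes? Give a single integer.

k=0 load=t0/7c comp=- wait=7 total=7
k=1 load=t1/2c comp=t0/8c wait=8 total=15
k=2 load=t2/3c comp=t1/4c wait=4 total=19
k=3 load=t3/8c comp=t2/6c wait=8 total=27
k=4 load=t4/5c comp=t3/8c wait=8 total=35
k=5 load=t5/3c comp=t4/9c wait=9 total=44
k=6 load=t6/7c comp=t5/3c wait=7 total=51
k=7 load=t7/8c comp=t6/3c wait=8 total=59
k=8 load=- comp=t7/2c wait=2 total=61

end_cycle[5] = 44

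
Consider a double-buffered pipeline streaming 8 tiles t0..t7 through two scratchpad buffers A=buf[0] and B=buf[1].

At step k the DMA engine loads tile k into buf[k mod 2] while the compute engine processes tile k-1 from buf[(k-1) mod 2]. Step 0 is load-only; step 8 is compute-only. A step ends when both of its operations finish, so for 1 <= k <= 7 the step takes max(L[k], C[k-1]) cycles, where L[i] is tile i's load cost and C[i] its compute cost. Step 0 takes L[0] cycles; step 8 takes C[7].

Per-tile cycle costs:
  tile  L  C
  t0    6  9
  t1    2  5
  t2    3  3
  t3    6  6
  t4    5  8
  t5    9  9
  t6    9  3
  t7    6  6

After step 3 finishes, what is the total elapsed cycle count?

step 0: L[0]=6 → dur=6, Σ=6 | A=load:t0 B=idle [load-only]
step 1: L[1]=2 C[0]=9 → dur=9, Σ=15 | A=compute:t0 B=load:t1 [compute-bound]
step 2: L[2]=3 C[1]=5 → dur=5, Σ=20 | A=load:t2 B=compute:t1 [compute-bound]
step 3: L[3]=6 C[2]=3 → dur=6, Σ=26 | A=compute:t2 B=load:t3 [load-bound]
step 4: L[4]=5 C[3]=6 → dur=6, Σ=32 | A=load:t4 B=compute:t3 [compute-bound]
step 5: L[5]=9 C[4]=8 → dur=9, Σ=41 | A=compute:t4 B=load:t5 [load-bound]
step 6: L[6]=9 C[5]=9 → dur=9, Σ=50 | A=load:t6 B=compute:t5 [tied]
step 7: L[7]=6 C[6]=3 → dur=6, Σ=56 | A=compute:t6 B=load:t7 [load-bound]
step 8: C[7]=6 → dur=6, Σ=62 | A=idle B=compute:t7 [compute-only]

end_cycle[3] = 26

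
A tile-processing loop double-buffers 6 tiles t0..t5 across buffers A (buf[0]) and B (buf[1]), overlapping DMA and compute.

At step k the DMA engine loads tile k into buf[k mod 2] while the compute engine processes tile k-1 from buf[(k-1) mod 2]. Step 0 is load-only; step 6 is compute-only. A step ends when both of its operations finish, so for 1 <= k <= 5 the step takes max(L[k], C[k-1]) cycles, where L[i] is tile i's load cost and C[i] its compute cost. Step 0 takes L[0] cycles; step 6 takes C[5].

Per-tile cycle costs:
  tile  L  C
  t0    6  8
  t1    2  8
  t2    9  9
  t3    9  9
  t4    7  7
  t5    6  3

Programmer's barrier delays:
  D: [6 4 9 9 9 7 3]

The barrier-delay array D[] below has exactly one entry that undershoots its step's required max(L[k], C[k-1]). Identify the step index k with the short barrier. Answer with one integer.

hazard at step 1

[0] required=L[0]=6=6 vs D=6 ok
[1] required=max(L[1]=2,C[0]=8)=8 vs D=4 SHORT
[2] required=max(L[2]=9,C[1]=8)=9 vs D=9 ok
[3] required=max(L[3]=9,C[2]=9)=9 vs D=9 ok
[4] required=max(L[4]=7,C[3]=9)=9 vs D=9 ok
[5] required=max(L[5]=6,C[4]=7)=7 vs D=7 ok
[6] required=C[5]=3=3 vs D=3 ok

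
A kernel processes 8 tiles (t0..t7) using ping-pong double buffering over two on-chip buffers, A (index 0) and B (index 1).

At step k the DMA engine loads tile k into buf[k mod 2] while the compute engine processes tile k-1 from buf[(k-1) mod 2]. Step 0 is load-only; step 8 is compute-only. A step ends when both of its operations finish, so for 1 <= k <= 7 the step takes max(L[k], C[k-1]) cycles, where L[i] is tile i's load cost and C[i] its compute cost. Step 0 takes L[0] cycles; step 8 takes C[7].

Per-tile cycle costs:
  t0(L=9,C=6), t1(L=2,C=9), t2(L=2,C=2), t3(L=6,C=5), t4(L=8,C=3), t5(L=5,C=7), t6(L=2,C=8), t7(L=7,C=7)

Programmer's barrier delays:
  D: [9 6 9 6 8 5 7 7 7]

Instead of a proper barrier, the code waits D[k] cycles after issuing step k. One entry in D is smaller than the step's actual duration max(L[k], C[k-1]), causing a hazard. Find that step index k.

hazard at step 7

k=0 barrier L[0]=9→9c, D[0]=9 ok
k=1 barrier max(L[1]=2,C[0]=6)→6c, D[1]=6 ok
k=2 barrier max(L[2]=2,C[1]=9)→9c, D[2]=9 ok
k=3 barrier max(L[3]=6,C[2]=2)→6c, D[3]=6 ok
k=4 barrier max(L[4]=8,C[3]=5)→8c, D[4]=8 ok
k=5 barrier max(L[5]=5,C[4]=3)→5c, D[5]=5 ok
k=6 barrier max(L[6]=2,C[5]=7)→7c, D[6]=7 ok
k=7 barrier max(L[7]=7,C[6]=8)→8c, D[7]=7 SHORT
k=8 barrier C[7]=7→7c, D[8]=7 ok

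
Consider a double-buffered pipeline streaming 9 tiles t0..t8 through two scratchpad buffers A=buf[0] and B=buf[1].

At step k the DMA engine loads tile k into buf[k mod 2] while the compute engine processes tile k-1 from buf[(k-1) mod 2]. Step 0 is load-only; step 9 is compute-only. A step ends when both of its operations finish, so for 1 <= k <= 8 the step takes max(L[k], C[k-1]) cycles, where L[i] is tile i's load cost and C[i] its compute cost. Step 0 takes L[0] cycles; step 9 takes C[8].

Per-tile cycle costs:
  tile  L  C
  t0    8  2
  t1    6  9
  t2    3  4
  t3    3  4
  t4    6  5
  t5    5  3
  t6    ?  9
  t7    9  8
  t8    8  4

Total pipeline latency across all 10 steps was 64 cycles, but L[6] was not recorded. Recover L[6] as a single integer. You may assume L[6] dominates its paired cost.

step 0 → dur = L[0]=8 = 8
step 1 → dur = max(L[1]=6, C[0]=2) = 6
step 2 → dur = max(L[2]=3, C[1]=9) = 9
step 3 → dur = max(L[3]=3, C[2]=4) = 4
step 4 → dur = max(L[4]=6, C[3]=4) = 6
step 5 → dur = max(L[5]=5, C[4]=5) = 5
step 6 → dur = max(L[6]=?, C[5]=3) = L[6]  (unknown; binding)
step 7 → dur = max(L[7]=9, C[6]=9) = 9
step 8 → dur = max(L[8]=8, C[7]=8) = 8
step 9 → dur = C[8]=4 = 4
sum of known step durations = 59
dur[6] = total - known = 64 - 59 = 5
L[6] is the binding max in step 6, so L[6] = dur[6] = 5

L[6] = 5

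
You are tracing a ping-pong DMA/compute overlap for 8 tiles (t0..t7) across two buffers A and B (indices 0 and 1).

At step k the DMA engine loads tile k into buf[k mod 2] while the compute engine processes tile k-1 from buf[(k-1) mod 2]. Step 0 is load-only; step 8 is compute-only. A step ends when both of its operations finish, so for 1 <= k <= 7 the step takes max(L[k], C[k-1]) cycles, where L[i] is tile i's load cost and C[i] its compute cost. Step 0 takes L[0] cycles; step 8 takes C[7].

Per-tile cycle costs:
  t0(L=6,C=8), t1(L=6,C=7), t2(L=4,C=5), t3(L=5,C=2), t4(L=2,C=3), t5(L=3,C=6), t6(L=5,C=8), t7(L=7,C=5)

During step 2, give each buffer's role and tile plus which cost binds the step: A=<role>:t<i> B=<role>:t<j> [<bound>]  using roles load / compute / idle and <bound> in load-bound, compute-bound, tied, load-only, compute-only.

  0. 6=6c; end=6; A:t0 B:-
  1. max(6,8)=8c; end=14; A:t0 B:t1
  2. max(4,7)=7c; end=21; A:t2 B:t1
  3. max(5,5)=5c; end=26; A:t2 B:t3
  4. max(2,2)=2c; end=28; A:t4 B:t3
  5. max(3,3)=3c; end=31; A:t4 B:t5
  6. max(5,6)=6c; end=37; A:t6 B:t5
  7. max(7,8)=8c; end=45; A:t6 B:t7
  8. 5=5c; end=50; A:t6 B:t7

step 2: A=load:t2 B=compute:t1 [compute-bound]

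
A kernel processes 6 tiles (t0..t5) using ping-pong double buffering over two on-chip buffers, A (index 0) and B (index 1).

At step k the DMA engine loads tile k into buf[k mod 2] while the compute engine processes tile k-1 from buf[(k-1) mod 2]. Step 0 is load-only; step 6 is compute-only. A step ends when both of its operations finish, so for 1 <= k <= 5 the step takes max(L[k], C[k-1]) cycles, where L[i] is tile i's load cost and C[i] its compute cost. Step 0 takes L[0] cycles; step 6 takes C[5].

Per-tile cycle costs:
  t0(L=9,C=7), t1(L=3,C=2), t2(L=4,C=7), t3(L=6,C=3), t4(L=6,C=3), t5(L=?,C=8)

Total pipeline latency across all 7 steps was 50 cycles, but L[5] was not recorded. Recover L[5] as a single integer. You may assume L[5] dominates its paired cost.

L[5] = 9

step 0: dur = L[0]=9 = 9
step 1: dur = max(L[1]=3, C[0]=7) = 7
step 2: dur = max(L[2]=4, C[1]=2) = 4
step 3: dur = max(L[3]=6, C[2]=7) = 7
step 4: dur = max(L[4]=6, C[3]=3) = 6
step 5: dur = max(L[5]=?, C[4]=3) = L[5]  (unknown; binding)
step 6: dur = C[5]=8 = 8
sum of known step durations = 41
dur[5] = total - known = 50 - 41 = 9
L[5] is the binding max in step 5, so L[5] = dur[5] = 9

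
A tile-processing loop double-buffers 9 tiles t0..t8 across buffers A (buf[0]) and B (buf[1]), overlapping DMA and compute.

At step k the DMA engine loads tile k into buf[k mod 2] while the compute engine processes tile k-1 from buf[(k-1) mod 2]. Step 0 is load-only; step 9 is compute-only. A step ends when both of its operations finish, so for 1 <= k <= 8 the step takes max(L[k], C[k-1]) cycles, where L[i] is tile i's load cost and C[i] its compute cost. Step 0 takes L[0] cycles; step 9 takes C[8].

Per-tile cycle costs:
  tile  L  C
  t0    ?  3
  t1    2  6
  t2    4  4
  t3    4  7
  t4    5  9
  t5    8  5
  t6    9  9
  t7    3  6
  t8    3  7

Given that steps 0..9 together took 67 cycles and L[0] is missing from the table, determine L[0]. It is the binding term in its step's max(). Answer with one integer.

step 0 | dur = L[0]=? = L[0]  (unknown; binding)
step 1 | dur = max(L[1]=2, C[0]=3) = 3
step 2 | dur = max(L[2]=4, C[1]=6) = 6
step 3 | dur = max(L[3]=4, C[2]=4) = 4
step 4 | dur = max(L[4]=5, C[3]=7) = 7
step 5 | dur = max(L[5]=8, C[4]=9) = 9
step 6 | dur = max(L[6]=9, C[5]=5) = 9
step 7 | dur = max(L[7]=3, C[6]=9) = 9
step 8 | dur = max(L[8]=3, C[7]=6) = 6
step 9 | dur = C[8]=7 = 7
sum of known step durations = 60
dur[0] = total - known = 67 - 60 = 7
L[0] is the binding max in step 0, so L[0] = dur[0] = 7

L[0] = 7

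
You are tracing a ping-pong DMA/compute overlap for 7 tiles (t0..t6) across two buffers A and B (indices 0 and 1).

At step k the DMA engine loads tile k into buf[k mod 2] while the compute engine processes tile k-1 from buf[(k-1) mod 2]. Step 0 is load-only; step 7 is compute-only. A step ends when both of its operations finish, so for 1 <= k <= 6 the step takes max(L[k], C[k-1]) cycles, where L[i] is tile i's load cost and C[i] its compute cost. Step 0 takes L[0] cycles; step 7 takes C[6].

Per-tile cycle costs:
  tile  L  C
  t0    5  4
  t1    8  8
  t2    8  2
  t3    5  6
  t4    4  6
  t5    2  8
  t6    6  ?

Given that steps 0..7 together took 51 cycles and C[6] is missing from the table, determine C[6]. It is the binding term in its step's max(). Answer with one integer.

C[6] = 5

step 0 → dur = L[0]=5 = 5
step 1 → dur = max(L[1]=8, C[0]=4) = 8
step 2 → dur = max(L[2]=8, C[1]=8) = 8
step 3 → dur = max(L[3]=5, C[2]=2) = 5
step 4 → dur = max(L[4]=4, C[3]=6) = 6
step 5 → dur = max(L[5]=2, C[4]=6) = 6
step 6 → dur = max(L[6]=6, C[5]=8) = 8
step 7 → dur = C[6]=? = C[6]  (unknown; binding)
sum of known step durations = 46
dur[7] = total - known = 51 - 46 = 5
C[6] is the binding max in step 7, so C[6] = dur[7] = 5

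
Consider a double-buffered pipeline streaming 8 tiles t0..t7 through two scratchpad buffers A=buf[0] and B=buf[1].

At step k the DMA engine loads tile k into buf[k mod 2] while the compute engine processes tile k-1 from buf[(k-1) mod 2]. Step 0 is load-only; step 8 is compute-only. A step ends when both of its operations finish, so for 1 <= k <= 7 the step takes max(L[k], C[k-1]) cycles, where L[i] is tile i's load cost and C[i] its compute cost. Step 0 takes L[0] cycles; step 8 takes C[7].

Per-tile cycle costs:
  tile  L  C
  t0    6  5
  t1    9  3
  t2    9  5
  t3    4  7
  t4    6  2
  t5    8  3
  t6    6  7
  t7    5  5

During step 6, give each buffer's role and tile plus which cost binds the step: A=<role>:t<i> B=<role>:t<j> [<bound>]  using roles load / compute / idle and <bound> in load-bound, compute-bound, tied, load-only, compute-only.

k=0 load=t0/6c comp=- wait=6 total=6
k=1 load=t1/9c comp=t0/5c wait=9 total=15
k=2 load=t2/9c comp=t1/3c wait=9 total=24
k=3 load=t3/4c comp=t2/5c wait=5 total=29
k=4 load=t4/6c comp=t3/7c wait=7 total=36
k=5 load=t5/8c comp=t4/2c wait=8 total=44
k=6 load=t6/6c comp=t5/3c wait=6 total=50
k=7 load=t7/5c comp=t6/7c wait=7 total=57
k=8 load=- comp=t7/5c wait=5 total=62

step 6: A=load:t6 B=compute:t5 [load-bound]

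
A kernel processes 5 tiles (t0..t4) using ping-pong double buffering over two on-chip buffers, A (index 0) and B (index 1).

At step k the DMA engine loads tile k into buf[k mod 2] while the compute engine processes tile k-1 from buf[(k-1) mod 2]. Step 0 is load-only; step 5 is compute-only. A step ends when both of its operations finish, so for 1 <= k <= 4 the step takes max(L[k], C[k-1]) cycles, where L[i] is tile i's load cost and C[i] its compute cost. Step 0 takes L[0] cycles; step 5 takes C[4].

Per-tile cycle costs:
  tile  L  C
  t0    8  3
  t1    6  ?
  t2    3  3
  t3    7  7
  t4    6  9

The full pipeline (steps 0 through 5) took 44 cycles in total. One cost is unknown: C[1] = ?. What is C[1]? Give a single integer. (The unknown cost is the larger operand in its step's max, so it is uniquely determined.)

step 0 = dur = L[0]=8 = 8
step 1 = dur = max(L[1]=6, C[0]=3) = 6
step 2 = dur = max(L[2]=3, C[1]=?) = C[1]  (unknown; binding)
step 3 = dur = max(L[3]=7, C[2]=3) = 7
step 4 = dur = max(L[4]=6, C[3]=7) = 7
step 5 = dur = C[4]=9 = 9
sum of known step durations = 37
dur[2] = total - known = 44 - 37 = 7
C[1] is the binding max in step 2, so C[1] = dur[2] = 7

C[1] = 7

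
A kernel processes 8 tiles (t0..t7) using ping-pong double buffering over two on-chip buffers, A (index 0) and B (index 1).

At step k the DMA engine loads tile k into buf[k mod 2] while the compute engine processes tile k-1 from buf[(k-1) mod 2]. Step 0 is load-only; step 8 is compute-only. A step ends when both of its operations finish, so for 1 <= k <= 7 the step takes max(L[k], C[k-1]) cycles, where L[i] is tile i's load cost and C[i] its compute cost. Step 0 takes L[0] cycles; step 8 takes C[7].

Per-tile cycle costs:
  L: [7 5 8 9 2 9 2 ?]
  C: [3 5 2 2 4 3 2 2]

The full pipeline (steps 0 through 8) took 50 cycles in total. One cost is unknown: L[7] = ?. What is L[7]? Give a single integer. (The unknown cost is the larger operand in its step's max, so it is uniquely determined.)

step 0 = dur = L[0]=7 = 7
step 1 = dur = max(L[1]=5, C[0]=3) = 5
step 2 = dur = max(L[2]=8, C[1]=5) = 8
step 3 = dur = max(L[3]=9, C[2]=2) = 9
step 4 = dur = max(L[4]=2, C[3]=2) = 2
step 5 = dur = max(L[5]=9, C[4]=4) = 9
step 6 = dur = max(L[6]=2, C[5]=3) = 3
step 7 = dur = max(L[7]=?, C[6]=2) = L[7]  (unknown; binding)
step 8 = dur = C[7]=2 = 2
sum of known step durations = 45
dur[7] = total - known = 50 - 45 = 5
L[7] is the binding max in step 7, so L[7] = dur[7] = 5

L[7] = 5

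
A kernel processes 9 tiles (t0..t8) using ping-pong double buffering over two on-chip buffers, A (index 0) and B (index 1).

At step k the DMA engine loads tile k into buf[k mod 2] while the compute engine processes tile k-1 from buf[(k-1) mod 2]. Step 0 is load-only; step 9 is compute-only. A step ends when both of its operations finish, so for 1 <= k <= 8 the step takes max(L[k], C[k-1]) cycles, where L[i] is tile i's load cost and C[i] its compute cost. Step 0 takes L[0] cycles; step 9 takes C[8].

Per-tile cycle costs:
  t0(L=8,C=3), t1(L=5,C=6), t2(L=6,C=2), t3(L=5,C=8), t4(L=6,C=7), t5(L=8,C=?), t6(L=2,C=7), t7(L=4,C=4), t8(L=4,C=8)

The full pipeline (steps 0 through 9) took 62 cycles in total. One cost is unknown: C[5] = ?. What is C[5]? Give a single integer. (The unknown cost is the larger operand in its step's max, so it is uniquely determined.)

step 0 = dur = L[0]=8 = 8
step 1 = dur = max(L[1]=5, C[0]=3) = 5
step 2 = dur = max(L[2]=6, C[1]=6) = 6
step 3 = dur = max(L[3]=5, C[2]=2) = 5
step 4 = dur = max(L[4]=6, C[3]=8) = 8
step 5 = dur = max(L[5]=8, C[4]=7) = 8
step 6 = dur = max(L[6]=2, C[5]=?) = C[5]  (unknown; binding)
step 7 = dur = max(L[7]=4, C[6]=7) = 7
step 8 = dur = max(L[8]=4, C[7]=4) = 4
step 9 = dur = C[8]=8 = 8
sum of known step durations = 59
dur[6] = total - known = 62 - 59 = 3
C[5] is the binding max in step 6, so C[5] = dur[6] = 3

C[5] = 3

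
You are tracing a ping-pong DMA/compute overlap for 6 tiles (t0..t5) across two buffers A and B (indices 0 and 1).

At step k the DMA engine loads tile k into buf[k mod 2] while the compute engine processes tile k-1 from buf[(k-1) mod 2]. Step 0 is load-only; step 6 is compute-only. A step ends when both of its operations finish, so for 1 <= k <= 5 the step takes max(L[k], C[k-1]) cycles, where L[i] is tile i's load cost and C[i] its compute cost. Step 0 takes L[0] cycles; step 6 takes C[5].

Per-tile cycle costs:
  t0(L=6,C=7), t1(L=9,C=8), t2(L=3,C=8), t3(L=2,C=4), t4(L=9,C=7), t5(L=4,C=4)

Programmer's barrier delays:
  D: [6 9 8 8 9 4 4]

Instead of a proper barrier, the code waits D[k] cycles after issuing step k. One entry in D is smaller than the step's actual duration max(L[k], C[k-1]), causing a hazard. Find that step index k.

step 0: need L[0]=6 = 6; D[0]=6 ok
step 1: need max(L[1]=9,C[0]=7) = 9; D[1]=9 ok
step 2: need max(L[2]=3,C[1]=8) = 8; D[2]=8 ok
step 3: need max(L[3]=2,C[2]=8) = 8; D[3]=8 ok
step 4: need max(L[4]=9,C[3]=4) = 9; D[4]=9 ok
step 5: need max(L[5]=4,C[4]=7) = 7; D[5]=4 SHORT
step 6: need C[5]=4 = 4; D[6]=4 ok

hazard at step 5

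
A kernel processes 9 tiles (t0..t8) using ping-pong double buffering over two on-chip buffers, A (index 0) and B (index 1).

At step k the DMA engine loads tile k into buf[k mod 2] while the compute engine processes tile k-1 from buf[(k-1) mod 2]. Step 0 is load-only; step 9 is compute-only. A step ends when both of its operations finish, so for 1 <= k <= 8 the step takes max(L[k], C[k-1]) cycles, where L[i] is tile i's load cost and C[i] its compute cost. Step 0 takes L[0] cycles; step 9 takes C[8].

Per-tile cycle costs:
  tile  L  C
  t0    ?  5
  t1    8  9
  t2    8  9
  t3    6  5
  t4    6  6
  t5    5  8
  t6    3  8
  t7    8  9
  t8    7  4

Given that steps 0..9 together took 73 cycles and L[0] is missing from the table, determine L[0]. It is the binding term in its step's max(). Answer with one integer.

L[0] = 6

step 0 | dur = L[0]=? = L[0]  (unknown; binding)
step 1 | dur = max(L[1]=8, C[0]=5) = 8
step 2 | dur = max(L[2]=8, C[1]=9) = 9
step 3 | dur = max(L[3]=6, C[2]=9) = 9
step 4 | dur = max(L[4]=6, C[3]=5) = 6
step 5 | dur = max(L[5]=5, C[4]=6) = 6
step 6 | dur = max(L[6]=3, C[5]=8) = 8
step 7 | dur = max(L[7]=8, C[6]=8) = 8
step 8 | dur = max(L[8]=7, C[7]=9) = 9
step 9 | dur = C[8]=4 = 4
sum of known step durations = 67
dur[0] = total - known = 73 - 67 = 6
L[0] is the binding max in step 0, so L[0] = dur[0] = 6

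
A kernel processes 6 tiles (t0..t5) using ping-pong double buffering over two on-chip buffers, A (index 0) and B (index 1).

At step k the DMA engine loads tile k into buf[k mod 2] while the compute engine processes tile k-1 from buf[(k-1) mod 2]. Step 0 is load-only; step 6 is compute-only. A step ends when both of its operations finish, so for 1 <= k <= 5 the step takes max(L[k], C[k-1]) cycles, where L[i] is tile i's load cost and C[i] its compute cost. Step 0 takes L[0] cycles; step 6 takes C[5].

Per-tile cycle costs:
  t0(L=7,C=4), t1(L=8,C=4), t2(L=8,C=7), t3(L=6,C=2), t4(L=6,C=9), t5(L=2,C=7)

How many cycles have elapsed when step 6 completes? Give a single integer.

end_cycle[6] = 52

  0. 7=7c; end=7; A:t0 B:-
  1. max(8,4)=8c; end=15; A:t0 B:t1
  2. max(8,4)=8c; end=23; A:t2 B:t1
  3. max(6,7)=7c; end=30; A:t2 B:t3
  4. max(6,2)=6c; end=36; A:t4 B:t3
  5. max(2,9)=9c; end=45; A:t4 B:t5
  6. 7=7c; end=52; A:t4 B:t5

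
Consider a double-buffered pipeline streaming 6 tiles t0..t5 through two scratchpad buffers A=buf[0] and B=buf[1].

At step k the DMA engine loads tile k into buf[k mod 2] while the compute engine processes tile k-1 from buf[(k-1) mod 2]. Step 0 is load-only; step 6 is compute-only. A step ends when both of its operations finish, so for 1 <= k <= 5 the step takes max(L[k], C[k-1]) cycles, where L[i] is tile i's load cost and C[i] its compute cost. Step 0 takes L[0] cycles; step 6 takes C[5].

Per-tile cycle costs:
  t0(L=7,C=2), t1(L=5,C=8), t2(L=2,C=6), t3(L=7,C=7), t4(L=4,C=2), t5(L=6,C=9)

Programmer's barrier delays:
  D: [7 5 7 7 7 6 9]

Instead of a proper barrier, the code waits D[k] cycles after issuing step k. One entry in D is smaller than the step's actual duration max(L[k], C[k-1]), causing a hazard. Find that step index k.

hazard at step 2

k=0 barrier L[0]=7→7c, D[0]=7 ok
k=1 barrier max(L[1]=5,C[0]=2)→5c, D[1]=5 ok
k=2 barrier max(L[2]=2,C[1]=8)→8c, D[2]=7 SHORT
k=3 barrier max(L[3]=7,C[2]=6)→7c, D[3]=7 ok
k=4 barrier max(L[4]=4,C[3]=7)→7c, D[4]=7 ok
k=5 barrier max(L[5]=6,C[4]=2)→6c, D[5]=6 ok
k=6 barrier C[5]=9→9c, D[6]=9 ok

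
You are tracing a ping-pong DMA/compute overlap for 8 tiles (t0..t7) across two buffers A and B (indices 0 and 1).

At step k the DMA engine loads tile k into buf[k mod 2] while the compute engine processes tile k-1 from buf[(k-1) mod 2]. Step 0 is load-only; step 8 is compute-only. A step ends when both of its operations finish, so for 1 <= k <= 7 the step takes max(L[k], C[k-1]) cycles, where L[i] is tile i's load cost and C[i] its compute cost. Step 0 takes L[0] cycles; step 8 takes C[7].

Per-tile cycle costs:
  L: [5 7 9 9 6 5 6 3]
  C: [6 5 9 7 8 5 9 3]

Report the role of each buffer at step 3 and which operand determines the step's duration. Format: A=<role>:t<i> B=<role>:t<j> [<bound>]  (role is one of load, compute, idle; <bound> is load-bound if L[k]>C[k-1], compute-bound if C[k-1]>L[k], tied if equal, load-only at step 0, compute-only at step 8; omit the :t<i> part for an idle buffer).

  0. 5=5c; end=5; A:t0 B:-
  1. max(7,6)=7c; end=12; A:t0 B:t1
  2. max(9,5)=9c; end=21; A:t2 B:t1
  3. max(9,9)=9c; end=30; A:t2 B:t3
  4. max(6,7)=7c; end=37; A:t4 B:t3
  5. max(5,8)=8c; end=45; A:t4 B:t5
  6. max(6,5)=6c; end=51; A:t6 B:t5
  7. max(3,9)=9c; end=60; A:t6 B:t7
  8. 3=3c; end=63; A:t6 B:t7

step 3: A=compute:t2 B=load:t3 [tied]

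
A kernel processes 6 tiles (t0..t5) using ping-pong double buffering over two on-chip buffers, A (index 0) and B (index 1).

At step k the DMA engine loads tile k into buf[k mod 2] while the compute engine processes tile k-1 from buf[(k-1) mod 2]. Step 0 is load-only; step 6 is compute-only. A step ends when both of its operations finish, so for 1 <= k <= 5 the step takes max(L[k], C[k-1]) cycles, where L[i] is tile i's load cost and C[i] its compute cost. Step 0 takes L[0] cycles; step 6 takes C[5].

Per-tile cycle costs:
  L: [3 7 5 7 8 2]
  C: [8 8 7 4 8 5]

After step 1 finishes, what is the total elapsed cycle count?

[0] DMA t0→A (3c) ∥ CU idle ⇒ 3c, clock 3
[1] DMA t1→B (7c) ∥ CU A:t0 (8c) ⇒ 8c, clock 11
[2] DMA t2→A (5c) ∥ CU B:t1 (8c) ⇒ 8c, clock 19
[3] DMA t3→B (7c) ∥ CU A:t2 (7c) ⇒ 7c, clock 26
[4] DMA t4→A (8c) ∥ CU B:t3 (4c) ⇒ 8c, clock 34
[5] DMA t5→B (2c) ∥ CU A:t4 (8c) ⇒ 8c, clock 42
[6] DMA idle ∥ CU B:t5 (5c) ⇒ 5c, clock 47

end_cycle[1] = 11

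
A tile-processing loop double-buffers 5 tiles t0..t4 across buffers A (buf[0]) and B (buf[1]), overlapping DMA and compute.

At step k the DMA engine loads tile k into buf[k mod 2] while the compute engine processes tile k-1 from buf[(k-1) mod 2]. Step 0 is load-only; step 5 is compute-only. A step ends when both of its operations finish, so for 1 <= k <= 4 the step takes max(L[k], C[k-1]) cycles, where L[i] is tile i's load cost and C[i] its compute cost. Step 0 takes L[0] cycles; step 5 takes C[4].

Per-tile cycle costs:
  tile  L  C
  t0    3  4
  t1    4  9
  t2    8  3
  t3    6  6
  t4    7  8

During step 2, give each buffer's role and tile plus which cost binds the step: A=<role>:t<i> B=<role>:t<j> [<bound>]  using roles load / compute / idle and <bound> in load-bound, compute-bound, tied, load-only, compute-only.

step 2: A=load:t2 B=compute:t1 [compute-bound]

[0] DMA t0→A (3c) ∥ CU idle ⇒ 3c, clock 3
[1] DMA t1→B (4c) ∥ CU A:t0 (4c) ⇒ 4c, clock 7
[2] DMA t2→A (8c) ∥ CU B:t1 (9c) ⇒ 9c, clock 16
[3] DMA t3→B (6c) ∥ CU A:t2 (3c) ⇒ 6c, clock 22
[4] DMA t4→A (7c) ∥ CU B:t3 (6c) ⇒ 7c, clock 29
[5] DMA idle ∥ CU A:t4 (8c) ⇒ 8c, clock 37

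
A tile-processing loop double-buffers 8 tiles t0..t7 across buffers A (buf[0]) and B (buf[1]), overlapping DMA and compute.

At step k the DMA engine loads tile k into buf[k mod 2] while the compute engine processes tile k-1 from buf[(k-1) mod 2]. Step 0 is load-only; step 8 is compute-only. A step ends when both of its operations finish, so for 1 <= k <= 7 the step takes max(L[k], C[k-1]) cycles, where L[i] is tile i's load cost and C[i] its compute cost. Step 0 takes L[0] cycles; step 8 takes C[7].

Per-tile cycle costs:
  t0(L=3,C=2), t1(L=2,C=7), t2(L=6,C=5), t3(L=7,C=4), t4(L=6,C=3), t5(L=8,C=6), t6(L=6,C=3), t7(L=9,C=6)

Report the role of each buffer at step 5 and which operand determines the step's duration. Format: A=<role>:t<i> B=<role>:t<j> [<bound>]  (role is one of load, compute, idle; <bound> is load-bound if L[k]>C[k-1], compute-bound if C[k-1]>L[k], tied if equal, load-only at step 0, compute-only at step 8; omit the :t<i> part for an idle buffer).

step 0: L[0]=3 → dur=3, Σ=3 | A=load:t0 B=idle [load-only]
step 1: L[1]=2 C[0]=2 → dur=2, Σ=5 | A=compute:t0 B=load:t1 [tied]
step 2: L[2]=6 C[1]=7 → dur=7, Σ=12 | A=load:t2 B=compute:t1 [compute-bound]
step 3: L[3]=7 C[2]=5 → dur=7, Σ=19 | A=compute:t2 B=load:t3 [load-bound]
step 4: L[4]=6 C[3]=4 → dur=6, Σ=25 | A=load:t4 B=compute:t3 [load-bound]
step 5: L[5]=8 C[4]=3 → dur=8, Σ=33 | A=compute:t4 B=load:t5 [load-bound]
step 6: L[6]=6 C[5]=6 → dur=6, Σ=39 | A=load:t6 B=compute:t5 [tied]
step 7: L[7]=9 C[6]=3 → dur=9, Σ=48 | A=compute:t6 B=load:t7 [load-bound]
step 8: C[7]=6 → dur=6, Σ=54 | A=idle B=compute:t7 [compute-only]

step 5: A=compute:t4 B=load:t5 [load-bound]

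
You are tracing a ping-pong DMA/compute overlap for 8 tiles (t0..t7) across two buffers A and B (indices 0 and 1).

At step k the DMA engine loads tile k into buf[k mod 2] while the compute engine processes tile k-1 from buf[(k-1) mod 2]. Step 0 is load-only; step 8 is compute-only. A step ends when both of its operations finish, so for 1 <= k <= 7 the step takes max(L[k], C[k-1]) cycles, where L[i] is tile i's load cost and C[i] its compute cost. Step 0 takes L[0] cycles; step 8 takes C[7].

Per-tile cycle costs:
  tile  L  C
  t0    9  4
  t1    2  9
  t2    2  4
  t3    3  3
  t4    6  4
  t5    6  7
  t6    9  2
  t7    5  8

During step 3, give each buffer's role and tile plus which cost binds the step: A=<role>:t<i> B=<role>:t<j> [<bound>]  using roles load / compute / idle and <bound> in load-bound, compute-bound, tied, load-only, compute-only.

step 3: A=compute:t2 B=load:t3 [compute-bound]

k=0 load=t0/9c comp=- wait=9 total=9
k=1 load=t1/2c comp=t0/4c wait=4 total=13
k=2 load=t2/2c comp=t1/9c wait=9 total=22
k=3 load=t3/3c comp=t2/4c wait=4 total=26
k=4 load=t4/6c comp=t3/3c wait=6 total=32
k=5 load=t5/6c comp=t4/4c wait=6 total=38
k=6 load=t6/9c comp=t5/7c wait=9 total=47
k=7 load=t7/5c comp=t6/2c wait=5 total=52
k=8 load=- comp=t7/8c wait=8 total=60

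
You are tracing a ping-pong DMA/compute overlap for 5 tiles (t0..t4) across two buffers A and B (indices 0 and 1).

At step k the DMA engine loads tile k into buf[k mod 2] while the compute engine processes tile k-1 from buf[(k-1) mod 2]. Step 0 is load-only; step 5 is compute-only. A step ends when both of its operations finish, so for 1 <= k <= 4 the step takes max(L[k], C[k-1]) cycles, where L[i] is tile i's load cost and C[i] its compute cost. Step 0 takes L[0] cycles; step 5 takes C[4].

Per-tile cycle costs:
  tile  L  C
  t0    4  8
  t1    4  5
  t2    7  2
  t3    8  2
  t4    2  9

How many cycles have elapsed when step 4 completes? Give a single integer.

end_cycle[4] = 29

step 0: L[0]=4 → dur=4, Σ=4 | A=load:t0 B=idle [load-only]
step 1: L[1]=4 C[0]=8 → dur=8, Σ=12 | A=compute:t0 B=load:t1 [compute-bound]
step 2: L[2]=7 C[1]=5 → dur=7, Σ=19 | A=load:t2 B=compute:t1 [load-bound]
step 3: L[3]=8 C[2]=2 → dur=8, Σ=27 | A=compute:t2 B=load:t3 [load-bound]
step 4: L[4]=2 C[3]=2 → dur=2, Σ=29 | A=load:t4 B=compute:t3 [tied]
step 5: C[4]=9 → dur=9, Σ=38 | A=compute:t4 B=idle [compute-only]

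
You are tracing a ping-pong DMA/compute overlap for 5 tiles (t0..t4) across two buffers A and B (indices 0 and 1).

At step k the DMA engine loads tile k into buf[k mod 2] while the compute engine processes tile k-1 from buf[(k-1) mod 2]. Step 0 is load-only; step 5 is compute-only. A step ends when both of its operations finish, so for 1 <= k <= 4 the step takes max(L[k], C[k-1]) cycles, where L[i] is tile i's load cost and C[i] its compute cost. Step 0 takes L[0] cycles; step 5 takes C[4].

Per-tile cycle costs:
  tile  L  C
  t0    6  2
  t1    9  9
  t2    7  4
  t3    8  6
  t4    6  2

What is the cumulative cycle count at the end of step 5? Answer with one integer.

[0] DMA t0→A (6c) ∥ CU idle ⇒ 6c, clock 6
[1] DMA t1→B (9c) ∥ CU A:t0 (2c) ⇒ 9c, clock 15
[2] DMA t2→A (7c) ∥ CU B:t1 (9c) ⇒ 9c, clock 24
[3] DMA t3→B (8c) ∥ CU A:t2 (4c) ⇒ 8c, clock 32
[4] DMA t4→A (6c) ∥ CU B:t3 (6c) ⇒ 6c, clock 38
[5] DMA idle ∥ CU A:t4 (2c) ⇒ 2c, clock 40

end_cycle[5] = 40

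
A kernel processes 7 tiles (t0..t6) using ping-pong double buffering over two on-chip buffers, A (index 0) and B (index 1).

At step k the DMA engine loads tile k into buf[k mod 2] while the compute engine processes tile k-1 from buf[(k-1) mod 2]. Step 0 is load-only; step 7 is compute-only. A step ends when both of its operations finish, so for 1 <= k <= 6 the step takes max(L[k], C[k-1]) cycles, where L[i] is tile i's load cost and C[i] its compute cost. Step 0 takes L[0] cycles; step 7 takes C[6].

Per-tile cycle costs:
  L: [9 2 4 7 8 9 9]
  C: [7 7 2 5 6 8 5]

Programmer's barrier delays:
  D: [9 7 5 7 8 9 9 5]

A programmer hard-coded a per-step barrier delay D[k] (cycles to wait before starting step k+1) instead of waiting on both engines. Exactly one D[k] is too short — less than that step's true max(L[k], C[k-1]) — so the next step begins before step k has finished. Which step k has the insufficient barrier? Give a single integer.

hazard at step 2

k=0 barrier L[0]=9→9c, D[0]=9 ok
k=1 barrier max(L[1]=2,C[0]=7)→7c, D[1]=7 ok
k=2 barrier max(L[2]=4,C[1]=7)→7c, D[2]=5 SHORT
k=3 barrier max(L[3]=7,C[2]=2)→7c, D[3]=7 ok
k=4 barrier max(L[4]=8,C[3]=5)→8c, D[4]=8 ok
k=5 barrier max(L[5]=9,C[4]=6)→9c, D[5]=9 ok
k=6 barrier max(L[6]=9,C[5]=8)→9c, D[6]=9 ok
k=7 barrier C[6]=5→5c, D[7]=5 ok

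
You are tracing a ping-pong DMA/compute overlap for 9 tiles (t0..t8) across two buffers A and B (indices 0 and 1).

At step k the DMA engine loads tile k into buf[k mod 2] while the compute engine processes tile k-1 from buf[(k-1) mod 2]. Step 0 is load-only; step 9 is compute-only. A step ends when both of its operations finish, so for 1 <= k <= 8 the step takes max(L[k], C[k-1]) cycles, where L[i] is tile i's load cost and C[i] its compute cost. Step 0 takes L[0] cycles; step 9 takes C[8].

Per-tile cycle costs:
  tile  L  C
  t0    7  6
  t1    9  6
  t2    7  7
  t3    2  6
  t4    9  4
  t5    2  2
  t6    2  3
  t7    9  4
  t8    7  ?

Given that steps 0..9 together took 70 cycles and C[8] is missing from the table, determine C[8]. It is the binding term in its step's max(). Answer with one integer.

C[8] = 9

step 0 = dur = L[0]=7 = 7
step 1 = dur = max(L[1]=9, C[0]=6) = 9
step 2 = dur = max(L[2]=7, C[1]=6) = 7
step 3 = dur = max(L[3]=2, C[2]=7) = 7
step 4 = dur = max(L[4]=9, C[3]=6) = 9
step 5 = dur = max(L[5]=2, C[4]=4) = 4
step 6 = dur = max(L[6]=2, C[5]=2) = 2
step 7 = dur = max(L[7]=9, C[6]=3) = 9
step 8 = dur = max(L[8]=7, C[7]=4) = 7
step 9 = dur = C[8]=? = C[8]  (unknown; binding)
sum of known step durations = 61
dur[9] = total - known = 70 - 61 = 9
C[8] is the binding max in step 9, so C[8] = dur[9] = 9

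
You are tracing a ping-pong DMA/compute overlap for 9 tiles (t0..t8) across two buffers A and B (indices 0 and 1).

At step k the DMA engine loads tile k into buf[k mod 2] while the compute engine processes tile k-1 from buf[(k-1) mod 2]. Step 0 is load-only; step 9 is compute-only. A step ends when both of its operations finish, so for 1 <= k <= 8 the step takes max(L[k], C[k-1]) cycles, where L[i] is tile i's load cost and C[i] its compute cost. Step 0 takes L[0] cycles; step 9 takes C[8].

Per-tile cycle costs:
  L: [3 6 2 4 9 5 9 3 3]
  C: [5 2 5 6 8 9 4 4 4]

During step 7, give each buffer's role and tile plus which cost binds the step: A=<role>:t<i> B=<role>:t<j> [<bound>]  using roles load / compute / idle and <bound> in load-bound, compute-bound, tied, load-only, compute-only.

step 7: A=compute:t6 B=load:t7 [compute-bound]

step 0: L[0]=3 → dur=3, Σ=3 | A=load:t0 B=idle [load-only]
step 1: L[1]=6 C[0]=5 → dur=6, Σ=9 | A=compute:t0 B=load:t1 [load-bound]
step 2: L[2]=2 C[1]=2 → dur=2, Σ=11 | A=load:t2 B=compute:t1 [tied]
step 3: L[3]=4 C[2]=5 → dur=5, Σ=16 | A=compute:t2 B=load:t3 [compute-bound]
step 4: L[4]=9 C[3]=6 → dur=9, Σ=25 | A=load:t4 B=compute:t3 [load-bound]
step 5: L[5]=5 C[4]=8 → dur=8, Σ=33 | A=compute:t4 B=load:t5 [compute-bound]
step 6: L[6]=9 C[5]=9 → dur=9, Σ=42 | A=load:t6 B=compute:t5 [tied]
step 7: L[7]=3 C[6]=4 → dur=4, Σ=46 | A=compute:t6 B=load:t7 [compute-bound]
step 8: L[8]=3 C[7]=4 → dur=4, Σ=50 | A=load:t8 B=compute:t7 [compute-bound]
step 9: C[8]=4 → dur=4, Σ=54 | A=compute:t8 B=idle [compute-only]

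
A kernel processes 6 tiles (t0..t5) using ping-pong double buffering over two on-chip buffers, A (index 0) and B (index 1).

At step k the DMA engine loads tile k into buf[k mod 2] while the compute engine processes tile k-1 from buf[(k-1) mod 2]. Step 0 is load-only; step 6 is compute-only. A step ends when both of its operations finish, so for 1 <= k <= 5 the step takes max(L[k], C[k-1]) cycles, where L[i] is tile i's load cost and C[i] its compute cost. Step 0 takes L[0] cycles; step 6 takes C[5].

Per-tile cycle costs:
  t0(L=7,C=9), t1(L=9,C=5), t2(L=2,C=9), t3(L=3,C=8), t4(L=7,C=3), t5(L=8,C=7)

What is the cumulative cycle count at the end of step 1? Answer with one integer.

end_cycle[1] = 16

k=0 load=t0/7c comp=- wait=7 total=7
k=1 load=t1/9c comp=t0/9c wait=9 total=16
k=2 load=t2/2c comp=t1/5c wait=5 total=21
k=3 load=t3/3c comp=t2/9c wait=9 total=30
k=4 load=t4/7c comp=t3/8c wait=8 total=38
k=5 load=t5/8c comp=t4/3c wait=8 total=46
k=6 load=- comp=t5/7c wait=7 total=53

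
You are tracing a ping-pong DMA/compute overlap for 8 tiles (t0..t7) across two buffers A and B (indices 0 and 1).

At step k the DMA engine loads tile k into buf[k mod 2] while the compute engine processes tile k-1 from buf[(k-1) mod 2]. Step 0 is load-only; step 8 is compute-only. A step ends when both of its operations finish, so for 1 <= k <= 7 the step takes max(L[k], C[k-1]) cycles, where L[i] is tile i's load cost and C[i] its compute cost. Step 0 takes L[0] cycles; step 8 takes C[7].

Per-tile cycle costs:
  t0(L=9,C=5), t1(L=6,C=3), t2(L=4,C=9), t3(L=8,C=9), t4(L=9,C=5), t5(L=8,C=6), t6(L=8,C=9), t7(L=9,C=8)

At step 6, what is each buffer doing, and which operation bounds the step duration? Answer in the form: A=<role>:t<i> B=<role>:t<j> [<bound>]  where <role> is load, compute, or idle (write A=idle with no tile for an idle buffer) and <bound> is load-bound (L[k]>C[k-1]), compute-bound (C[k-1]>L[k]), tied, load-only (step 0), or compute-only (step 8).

step 6: A=load:t6 B=compute:t5 [load-bound]

k=0 load=t0/9c comp=- wait=9 total=9
k=1 load=t1/6c comp=t0/5c wait=6 total=15
k=2 load=t2/4c comp=t1/3c wait=4 total=19
k=3 load=t3/8c comp=t2/9c wait=9 total=28
k=4 load=t4/9c comp=t3/9c wait=9 total=37
k=5 load=t5/8c comp=t4/5c wait=8 total=45
k=6 load=t6/8c comp=t5/6c wait=8 total=53
k=7 load=t7/9c comp=t6/9c wait=9 total=62
k=8 load=- comp=t7/8c wait=8 total=70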